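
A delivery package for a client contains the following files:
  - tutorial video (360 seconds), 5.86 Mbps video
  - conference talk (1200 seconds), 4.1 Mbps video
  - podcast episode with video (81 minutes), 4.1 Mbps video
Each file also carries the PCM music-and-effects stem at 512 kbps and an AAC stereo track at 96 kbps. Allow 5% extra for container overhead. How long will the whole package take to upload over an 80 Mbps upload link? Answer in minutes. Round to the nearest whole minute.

Audio total: 512 + 96 = 608 kbps = 0.608 Mbps.
tutorial video: 6.468 Mbps × 360 s × 1.05 = 2444.9 Mb
conference talk: 4.708 Mbps × 1200 s × 1.05 = 5932.1 Mb
podcast episode with video: 4.708 Mbps × 4860 s × 1.05 = 24024.9 Mb
Total: 32401.9 Mb = 4050.2 MB.
At 80 Mbps: 32401.9 / 80 = 405 s ≈ 6.75 minutes.

7 minutes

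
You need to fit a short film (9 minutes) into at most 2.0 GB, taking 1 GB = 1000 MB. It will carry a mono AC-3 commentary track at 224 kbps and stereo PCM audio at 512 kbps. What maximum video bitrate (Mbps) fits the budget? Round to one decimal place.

Budget: 2.0 GB = 16000.0 Mb.
9 min = 540 s
Total bitrate budget: 16000.0 Mb / 540 s = 29.630 Mbps.
Audio total: 224 + 512 = 736 kbps = 0.736 Mbps.
Video: 29.630 − 0.736 = 28.894 Mbps.

28.9 Mbps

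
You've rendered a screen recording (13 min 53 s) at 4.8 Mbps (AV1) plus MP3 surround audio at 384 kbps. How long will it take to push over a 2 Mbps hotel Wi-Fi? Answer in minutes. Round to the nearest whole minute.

36 minutes

13 min 53 s = 833 s
Audio: 384 kbps = 0.384 Mbps.
Total bitrate: 5.184 Mbps.
File: 5.184 Mbps × 833 s = 4318.3 Mb.
At 2 Mbps: 4318.3 / 2 = 2159.1 s ≈ 36 minutes.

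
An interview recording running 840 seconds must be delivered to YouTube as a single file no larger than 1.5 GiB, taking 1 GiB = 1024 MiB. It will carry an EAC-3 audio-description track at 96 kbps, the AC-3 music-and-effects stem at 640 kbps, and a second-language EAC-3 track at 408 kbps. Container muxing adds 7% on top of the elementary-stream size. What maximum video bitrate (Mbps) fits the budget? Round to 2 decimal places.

Budget: 1.5 GiB = 12884.9 Mb.
Stream payload after overhead: 12884.9 / 1.07 = 12042.0 Mb.
Total bitrate budget: 12042.0 Mb / 840 s = 14.336 Mbps.
Audio total: 96 + 640 + 408 = 1144 kbps = 1.144 Mbps.
Video: 14.336 − 1.144 = 13.192 Mbps.

13.19 Mbps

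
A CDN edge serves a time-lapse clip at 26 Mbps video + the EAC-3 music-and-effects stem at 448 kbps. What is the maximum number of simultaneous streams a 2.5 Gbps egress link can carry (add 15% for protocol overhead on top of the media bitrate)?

Audio: 448 kbps = 0.448 Mbps.
Per-viewer media rate: 26.448 Mbps.
On the wire with 15% overhead: 30.415 Mbps.
2.5 Gbps = 2,500 Mbps; 2,500 / 30.415 = 82.20 → 82 viewers.

82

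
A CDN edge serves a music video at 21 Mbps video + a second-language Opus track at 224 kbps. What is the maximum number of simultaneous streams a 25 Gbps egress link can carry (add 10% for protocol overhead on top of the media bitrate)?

1070

Audio: 224 kbps = 0.224 Mbps.
Per-viewer media rate: 21.224 Mbps.
On the wire with 10% overhead: 23.346 Mbps.
25 Gbps = 25,000 Mbps; 25,000 / 23.346 = 1070.83 → 1070 viewers.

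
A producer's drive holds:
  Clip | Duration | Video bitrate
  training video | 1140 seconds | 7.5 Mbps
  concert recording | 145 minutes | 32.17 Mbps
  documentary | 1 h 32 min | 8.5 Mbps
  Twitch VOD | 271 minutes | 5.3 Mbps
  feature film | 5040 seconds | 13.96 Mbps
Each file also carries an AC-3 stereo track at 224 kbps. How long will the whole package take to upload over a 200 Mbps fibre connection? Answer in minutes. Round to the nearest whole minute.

Audio: 224 kbps = 0.224 Mbps.
training video: 7.724 Mbps × 1140 s = 8805.4 Mb
concert recording: 32.394 Mbps × 8700 s = 281827.8 Mb
documentary: 8.724 Mbps × 5520 s = 48156.5 Mb
Twitch VOD: 5.524 Mbps × 16260 s = 89820.2 Mb
feature film: 14.184 Mbps × 5040 s = 71487.4 Mb
Total: 500097.2 Mb = 62512.2 MB.
At 200 Mbps: 500097.2 / 200 = 2500 s ≈ 41.7 minutes.

42 minutes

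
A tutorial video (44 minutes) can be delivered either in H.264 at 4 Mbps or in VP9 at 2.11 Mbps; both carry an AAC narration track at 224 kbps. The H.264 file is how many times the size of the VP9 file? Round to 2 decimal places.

1.81

44 min = 2640 s
Audio: 224 kbps = 0.224 Mbps.
H.264: 4.224 Mbps × 2640 s = 11151.4 Mb = 1.394 GB.
VP9: 2.334 Mbps × 2640 s = 6161.8 Mb = 0.770 GB.
Ratio: 1.394 / 0.770 = 1.810.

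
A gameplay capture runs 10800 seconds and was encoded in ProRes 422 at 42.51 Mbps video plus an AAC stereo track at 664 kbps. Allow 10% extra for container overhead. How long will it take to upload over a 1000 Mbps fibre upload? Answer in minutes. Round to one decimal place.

8.5 minutes

Audio: 664 kbps = 0.664 Mbps.
Total bitrate: 43.174 Mbps.
File: 43.174 Mbps × 10800 s = 466279.2 Mb.
With 10% container overhead: ×1.10. → 512907.1 Mb.
At 1000 Mbps: 512907.1 / 1000 = 512.9 s ≈ 8.55 minutes.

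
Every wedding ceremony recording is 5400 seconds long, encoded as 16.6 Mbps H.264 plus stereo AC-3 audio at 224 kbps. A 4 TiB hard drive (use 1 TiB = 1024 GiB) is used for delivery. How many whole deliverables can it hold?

387

Audio: 224 kbps = 0.224 Mbps.
Total bitrate: 16.824 Mbps.
Per item: 16.824 Mbps × 5400 s = 90,850 Mb = 11,356 MB.
Capacity: 4 TiB = 35,184,372 Mb; 387.28 items → 387 complete.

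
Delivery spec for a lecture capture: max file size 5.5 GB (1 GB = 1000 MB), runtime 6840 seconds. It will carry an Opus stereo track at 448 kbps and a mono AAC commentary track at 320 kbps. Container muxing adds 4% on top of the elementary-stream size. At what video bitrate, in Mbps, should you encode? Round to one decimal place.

5.4 Mbps

Budget: 5.5 GB = 44000.0 Mb.
Stream payload after overhead: 44000.0 / 1.04 = 42307.7 Mb.
Total bitrate budget: 42307.7 Mb / 6840 s = 6.185 Mbps.
Audio total: 448 + 320 = 768 kbps = 0.768 Mbps.
Video: 6.185 − 0.768 = 5.417 Mbps.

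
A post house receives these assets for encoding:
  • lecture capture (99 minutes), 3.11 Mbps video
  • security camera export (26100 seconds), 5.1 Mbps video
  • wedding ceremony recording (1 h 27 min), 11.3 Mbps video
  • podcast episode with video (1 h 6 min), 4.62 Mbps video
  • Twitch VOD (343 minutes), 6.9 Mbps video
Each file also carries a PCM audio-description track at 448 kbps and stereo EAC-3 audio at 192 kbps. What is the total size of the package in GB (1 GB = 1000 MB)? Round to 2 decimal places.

51.30 GB

Audio total: 448 + 192 = 640 kbps = 0.640 Mbps.
lecture capture: 3.750 Mbps × 5940 s = 22275.0 Mb
security camera export: 5.740 Mbps × 26100 s = 149814.0 Mb
wedding ceremony recording: 11.940 Mbps × 5220 s = 62326.8 Mb
podcast episode with video: 5.260 Mbps × 3960 s = 20829.6 Mb
Twitch VOD: 7.540 Mbps × 20580 s = 155173.2 Mb
Total: 410418.6 Mb = 51302.3 MB.
= 51.30 GB.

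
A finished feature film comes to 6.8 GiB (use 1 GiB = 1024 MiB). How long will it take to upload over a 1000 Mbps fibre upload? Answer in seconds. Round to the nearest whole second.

File: 6.8 GiB = 58411.6 Mb.
At 1000 Mbps: 58411.6 / 1000 = 58.4 s ≈ 58.4 seconds.

58 seconds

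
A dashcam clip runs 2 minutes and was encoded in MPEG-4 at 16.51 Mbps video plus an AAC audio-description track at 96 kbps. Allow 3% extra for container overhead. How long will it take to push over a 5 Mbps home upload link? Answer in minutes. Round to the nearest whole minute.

2 min = 120 s
Audio: 96 kbps = 0.096 Mbps.
Total bitrate: 16.606 Mbps.
File: 16.606 Mbps × 120 s = 1992.7 Mb.
With 3% container overhead: ×1.03. → 2052.5 Mb.
At 5 Mbps: 2052.5 / 5 = 410.5 s ≈ 6.84 minutes.

7 minutes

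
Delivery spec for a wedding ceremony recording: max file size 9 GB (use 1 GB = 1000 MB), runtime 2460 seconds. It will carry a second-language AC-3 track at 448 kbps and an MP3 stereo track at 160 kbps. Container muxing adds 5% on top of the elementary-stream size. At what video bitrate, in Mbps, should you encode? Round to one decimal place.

27.3 Mbps

Budget: 9 GB = 72000.0 Mb.
Stream payload after overhead: 72000.0 / 1.05 = 68571.4 Mb.
Total bitrate budget: 68571.4 Mb / 2460 s = 27.875 Mbps.
Audio total: 448 + 160 = 608 kbps = 0.608 Mbps.
Video: 27.875 − 0.608 = 27.267 Mbps.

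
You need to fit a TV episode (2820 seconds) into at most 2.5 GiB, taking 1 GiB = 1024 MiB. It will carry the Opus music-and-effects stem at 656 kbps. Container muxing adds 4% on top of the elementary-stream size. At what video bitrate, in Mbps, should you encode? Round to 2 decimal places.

Budget: 2.5 GiB = 21474.8 Mb.
Stream payload after overhead: 21474.8 / 1.04 = 20648.9 Mb.
Total bitrate budget: 20648.9 Mb / 2820 s = 7.322 Mbps.
Audio: 656 kbps = 0.656 Mbps.
Video: 7.322 − 0.656 = 6.666 Mbps.

6.67 Mbps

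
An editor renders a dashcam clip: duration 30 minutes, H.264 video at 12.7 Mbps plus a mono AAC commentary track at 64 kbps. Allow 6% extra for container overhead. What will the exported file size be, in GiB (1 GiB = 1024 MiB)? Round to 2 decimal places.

30 min = 1800 s
Audio: 64 kbps = 0.064 Mbps.
Total bitrate: 12.7 + 0.064 = 12.764 Mbps.
Stream data: 12.764 Mbps × 1800 s = 22975.2 Mb.
With 6% container overhead: ×1.06.
24,354 Mb = 3,044,214,000 bytes ÷ 1,073,741,824 = 2.835 GiB.

2.84 GiB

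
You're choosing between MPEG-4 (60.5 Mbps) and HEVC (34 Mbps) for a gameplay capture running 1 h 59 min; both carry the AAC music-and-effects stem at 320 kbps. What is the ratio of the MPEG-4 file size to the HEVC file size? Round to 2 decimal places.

1.77

1 h 59 min = 119 min = 7140 s
Audio: 320 kbps = 0.320 Mbps.
MPEG-4: 60.820 Mbps × 7140 s = 434254.8 Mb = 50.554 GiB.
HEVC: 34.320 Mbps × 7140 s = 245044.8 Mb = 28.527 GiB.
Ratio: 50.554 / 28.527 = 1.772.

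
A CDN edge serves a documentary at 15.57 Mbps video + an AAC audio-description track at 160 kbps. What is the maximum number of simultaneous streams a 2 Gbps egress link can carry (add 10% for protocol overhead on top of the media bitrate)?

Audio: 160 kbps = 0.160 Mbps.
Per-viewer media rate: 15.730 Mbps.
On the wire with 10% overhead: 17.303 Mbps.
2 Gbps = 2,000 Mbps; 2,000 / 17.303 = 115.59 → 115 viewers.

115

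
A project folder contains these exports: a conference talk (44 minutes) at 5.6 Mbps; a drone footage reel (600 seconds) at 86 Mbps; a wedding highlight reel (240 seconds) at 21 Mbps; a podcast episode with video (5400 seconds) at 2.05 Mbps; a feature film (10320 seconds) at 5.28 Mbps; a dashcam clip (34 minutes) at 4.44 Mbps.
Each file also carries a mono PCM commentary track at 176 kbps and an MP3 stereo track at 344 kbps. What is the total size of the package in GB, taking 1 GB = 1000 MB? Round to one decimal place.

19.6 GB

Audio total: 176 + 344 = 520 kbps = 0.520 Mbps.
conference talk: 6.120 Mbps × 2640 s = 16156.8 Mb
drone footage reel: 86.520 Mbps × 600 s = 51912.0 Mb
wedding highlight reel: 21.520 Mbps × 240 s = 5164.8 Mb
podcast episode with video: 2.570 Mbps × 5400 s = 13878.0 Mb
feature film: 5.800 Mbps × 10320 s = 59856.0 Mb
dashcam clip: 4.960 Mbps × 2040 s = 10118.4 Mb
Total: 157086.0 Mb = 19635.8 MB.
= 19.64 GB.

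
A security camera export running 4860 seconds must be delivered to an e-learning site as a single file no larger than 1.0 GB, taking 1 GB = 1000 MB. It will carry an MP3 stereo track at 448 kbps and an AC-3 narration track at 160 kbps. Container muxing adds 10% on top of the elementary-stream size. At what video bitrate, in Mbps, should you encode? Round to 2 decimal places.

Budget: 1.0 GB = 8000.0 Mb.
Stream payload after overhead: 8000.0 / 1.10 = 7272.7 Mb.
Total bitrate budget: 7272.7 Mb / 4860 s = 1.496 Mbps.
Audio total: 448 + 160 = 608 kbps = 0.608 Mbps.
Video: 1.496 − 0.608 = 0.888 Mbps.

0.89 Mbps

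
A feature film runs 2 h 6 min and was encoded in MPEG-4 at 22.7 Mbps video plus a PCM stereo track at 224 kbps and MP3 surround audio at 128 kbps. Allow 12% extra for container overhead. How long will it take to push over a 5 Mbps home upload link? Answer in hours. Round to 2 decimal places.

2 h 6 min = 126 min = 7560 s
Audio total: 224 + 128 = 352 kbps = 0.352 Mbps.
Total bitrate: 23.052 Mbps.
File: 23.052 Mbps × 7560 s = 174273.1 Mb.
With 12% container overhead: ×1.12. → 195185.9 Mb.
At 5 Mbps: 195185.9 / 5 = 39037.2 s ≈ 10.8 hours.

10.84 hours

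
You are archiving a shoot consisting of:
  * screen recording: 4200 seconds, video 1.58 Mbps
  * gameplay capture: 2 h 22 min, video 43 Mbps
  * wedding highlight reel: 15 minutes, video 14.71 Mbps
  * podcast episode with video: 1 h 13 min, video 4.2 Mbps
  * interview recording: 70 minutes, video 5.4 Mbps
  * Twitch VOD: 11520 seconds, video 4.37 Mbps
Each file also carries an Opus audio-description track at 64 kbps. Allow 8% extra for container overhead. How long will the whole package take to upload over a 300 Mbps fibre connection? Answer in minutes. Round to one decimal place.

Audio: 64 kbps = 0.064 Mbps.
screen recording: 1.644 Mbps × 4200 s × 1.08 = 7457.2 Mb
gameplay capture: 43.064 Mbps × 8520 s × 1.08 = 396257.7 Mb
wedding highlight reel: 14.774 Mbps × 900 s × 1.08 = 14360.3 Mb
podcast episode with video: 4.264 Mbps × 4380 s × 1.08 = 20170.4 Mb
interview recording: 5.464 Mbps × 4200 s × 1.08 = 24784.7 Mb
Twitch VOD: 4.434 Mbps × 11520 s × 1.08 = 55166.1 Mb
Total: 518196.4 Mb = 64774.5 MB.
At 300 Mbps: 518196.4 / 300 = 1727 s ≈ 28.8 minutes.

28.8 minutes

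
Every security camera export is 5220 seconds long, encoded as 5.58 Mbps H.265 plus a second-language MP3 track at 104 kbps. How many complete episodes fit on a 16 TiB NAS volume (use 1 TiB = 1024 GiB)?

Audio: 104 kbps = 0.104 Mbps.
Total bitrate: 5.684 Mbps.
Per item: 5.684 Mbps × 5220 s = 29,670 Mb = 3,709 MB.
Capacity: 16 TiB = 140,737,488 Mb; 4743.35 items → 4743 complete.

4743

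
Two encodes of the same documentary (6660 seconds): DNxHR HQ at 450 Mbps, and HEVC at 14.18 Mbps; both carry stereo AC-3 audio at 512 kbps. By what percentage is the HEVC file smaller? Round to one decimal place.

Audio: 512 kbps = 0.512 Mbps.
DNxHR HQ: 450.512 Mbps × 6660 s = 3000409.9 Mb = 375.051 GB.
HEVC: 14.692 Mbps × 6660 s = 97848.7 Mb = 12.231 GB.
Reduction: (1 − 12.231/375.051) × 100 = 96.74%.

96.7%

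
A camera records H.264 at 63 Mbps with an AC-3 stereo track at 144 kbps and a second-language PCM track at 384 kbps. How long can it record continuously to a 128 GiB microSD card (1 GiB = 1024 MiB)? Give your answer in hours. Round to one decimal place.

4.8 hours

Audio total: 144 + 384 = 528 kbps = 0.528 Mbps.
Total bitrate: 63 + 0.528 = 63.528 Mbps.
Capacity: 128 GiB = 1,099,512 Mb.
Recording time: 1,099,512 / 63.528 = 17,308 s ≈ 4.81 hours.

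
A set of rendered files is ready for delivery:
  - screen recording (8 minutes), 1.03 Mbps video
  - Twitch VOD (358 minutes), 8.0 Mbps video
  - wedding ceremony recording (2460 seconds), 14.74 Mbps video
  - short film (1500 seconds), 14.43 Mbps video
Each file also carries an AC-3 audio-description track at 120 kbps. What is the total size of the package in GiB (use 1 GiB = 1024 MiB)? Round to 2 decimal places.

27.17 GiB

Audio: 120 kbps = 0.120 Mbps.
screen recording: 1.150 Mbps × 480 s = 552.0 Mb
Twitch VOD: 8.120 Mbps × 21480 s = 174417.6 Mb
wedding ceremony recording: 14.860 Mbps × 2460 s = 36555.6 Mb
short film: 14.550 Mbps × 1500 s = 21825.0 Mb
Total: 233350.2 Mb = 29168.8 MB.
= 27.17 GiB.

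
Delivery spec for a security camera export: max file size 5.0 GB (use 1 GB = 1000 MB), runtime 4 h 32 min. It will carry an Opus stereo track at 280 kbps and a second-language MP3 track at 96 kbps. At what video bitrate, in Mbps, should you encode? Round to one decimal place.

Budget: 5.0 GB = 40000.0 Mb.
4 h 32 min = 272 min = 16320 s
Total bitrate budget: 40000.0 Mb / 16320 s = 2.451 Mbps.
Audio total: 280 + 96 = 376 kbps = 0.376 Mbps.
Video: 2.451 − 0.376 = 2.075 Mbps.

2.1 Mbps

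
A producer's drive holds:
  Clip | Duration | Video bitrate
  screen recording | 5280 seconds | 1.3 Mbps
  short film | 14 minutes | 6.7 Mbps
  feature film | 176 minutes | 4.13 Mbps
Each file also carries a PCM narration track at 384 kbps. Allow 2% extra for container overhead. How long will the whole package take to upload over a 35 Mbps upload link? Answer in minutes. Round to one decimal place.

Audio: 384 kbps = 0.384 Mbps.
screen recording: 1.684 Mbps × 5280 s × 1.02 = 9069.4 Mb
short film: 7.084 Mbps × 840 s × 1.02 = 6069.6 Mb
feature film: 4.514 Mbps × 10560 s × 1.02 = 48621.2 Mb
Total: 63760.1 Mb = 7970.0 MB.
At 35 Mbps: 63760.1 / 35 = 1822 s ≈ 30.4 minutes.

30.4 minutes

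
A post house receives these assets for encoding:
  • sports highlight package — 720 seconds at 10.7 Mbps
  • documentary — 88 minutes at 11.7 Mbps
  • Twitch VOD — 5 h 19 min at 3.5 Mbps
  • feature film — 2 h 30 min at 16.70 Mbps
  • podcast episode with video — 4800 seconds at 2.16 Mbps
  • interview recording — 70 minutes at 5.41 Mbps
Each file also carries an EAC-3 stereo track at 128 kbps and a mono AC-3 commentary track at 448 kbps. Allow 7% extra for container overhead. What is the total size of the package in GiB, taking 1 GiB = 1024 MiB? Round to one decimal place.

42.9 GiB

Audio total: 128 + 448 = 576 kbps = 0.576 Mbps.
sports highlight package: 11.276 Mbps × 720 s × 1.07 = 8687.0 Mb
documentary: 12.276 Mbps × 5280 s × 1.07 = 69354.5 Mb
Twitch VOD: 4.076 Mbps × 19140 s × 1.07 = 83475.7 Mb
feature film: 17.276 Mbps × 9000 s × 1.07 = 166367.9 Mb
podcast episode with video: 2.736 Mbps × 4800 s × 1.07 = 14052.1 Mb
interview recording: 5.986 Mbps × 4200 s × 1.07 = 26901.1 Mb
Total: 368838.2 Mb = 46104.8 MB.
= 42.94 GiB.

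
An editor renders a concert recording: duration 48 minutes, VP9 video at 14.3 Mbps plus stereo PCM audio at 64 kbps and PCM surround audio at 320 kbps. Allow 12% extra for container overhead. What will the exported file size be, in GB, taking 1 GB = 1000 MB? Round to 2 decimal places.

5.92 GB

48 min = 2880 s
Audio total: 64 + 320 = 384 kbps = 0.384 Mbps.
Total bitrate: 14.3 + 0.384 = 14.684 Mbps.
Stream data: 14.684 Mbps × 2880 s = 42289.9 Mb.
With 12% container overhead: ×1.12.
47,365 Mb ÷ 8 = 5,921 MB → 5.921 GB.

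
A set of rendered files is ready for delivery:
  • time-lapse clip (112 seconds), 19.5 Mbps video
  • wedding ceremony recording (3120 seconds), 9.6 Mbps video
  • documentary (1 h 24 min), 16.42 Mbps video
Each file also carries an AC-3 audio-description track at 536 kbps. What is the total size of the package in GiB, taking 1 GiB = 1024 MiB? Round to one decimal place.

13.9 GiB

Audio: 536 kbps = 0.536 Mbps.
time-lapse clip: 20.036 Mbps × 112 s = 2244.0 Mb
wedding ceremony recording: 10.136 Mbps × 3120 s = 31624.3 Mb
documentary: 16.956 Mbps × 5040 s = 85458.2 Mb
Total: 119326.6 Mb = 14915.8 MB.
= 13.89 GiB.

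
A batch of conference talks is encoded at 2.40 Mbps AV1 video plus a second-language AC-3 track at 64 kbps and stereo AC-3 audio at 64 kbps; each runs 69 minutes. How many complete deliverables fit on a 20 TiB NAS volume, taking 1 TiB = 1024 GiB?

69 min = 4140 s
Audio total: 64 + 64 = 128 kbps = 0.128 Mbps.
Total bitrate: 2.528 Mbps.
Per item: 2.528 Mbps × 4140 s = 10,466 Mb = 1,308 MB.
Capacity: 20 TiB = 175,921,860 Mb; 16809.02 items → 16809 complete.

16809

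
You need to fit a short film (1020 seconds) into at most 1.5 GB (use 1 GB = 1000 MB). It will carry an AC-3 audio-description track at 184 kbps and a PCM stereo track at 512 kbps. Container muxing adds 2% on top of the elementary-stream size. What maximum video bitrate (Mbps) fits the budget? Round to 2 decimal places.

Budget: 1.5 GB = 12000.0 Mb.
Stream payload after overhead: 12000.0 / 1.02 = 11764.7 Mb.
Total bitrate budget: 11764.7 Mb / 1020 s = 11.534 Mbps.
Audio total: 184 + 512 = 696 kbps = 0.696 Mbps.
Video: 11.534 − 0.696 = 10.838 Mbps.

10.84 Mbps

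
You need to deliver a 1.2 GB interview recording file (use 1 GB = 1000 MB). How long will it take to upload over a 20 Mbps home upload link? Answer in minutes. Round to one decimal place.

File: 1.2 GB = 9600.0 Mb.
At 20 Mbps: 9600.0 / 20 = 480.0 s ≈ 8 minutes.

8.0 minutes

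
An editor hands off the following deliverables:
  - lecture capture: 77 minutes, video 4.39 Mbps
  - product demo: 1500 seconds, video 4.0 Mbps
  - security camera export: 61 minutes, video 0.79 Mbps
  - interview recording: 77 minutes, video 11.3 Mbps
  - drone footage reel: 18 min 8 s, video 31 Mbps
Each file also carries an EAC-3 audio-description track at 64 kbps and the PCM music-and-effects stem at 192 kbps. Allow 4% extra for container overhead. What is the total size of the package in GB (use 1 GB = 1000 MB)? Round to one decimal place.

Audio total: 64 + 192 = 256 kbps = 0.256 Mbps.
lecture capture: 4.646 Mbps × 4620 s × 1.04 = 22323.1 Mb
product demo: 4.256 Mbps × 1500 s × 1.04 = 6639.4 Mb
security camera export: 1.046 Mbps × 3660 s × 1.04 = 3981.5 Mb
interview recording: 11.556 Mbps × 4620 s × 1.04 = 55524.3 Mb
drone footage reel: 31.256 Mbps × 1088 s × 1.04 = 35366.8 Mb
Total: 123835.0 Mb = 15479.4 MB.
= 15.48 GB.

15.5 GB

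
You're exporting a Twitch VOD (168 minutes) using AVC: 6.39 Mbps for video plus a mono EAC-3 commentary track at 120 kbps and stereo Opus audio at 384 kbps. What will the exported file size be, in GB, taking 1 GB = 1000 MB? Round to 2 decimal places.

8.69 GB

168 min = 10080 s
Audio total: 120 + 384 = 504 kbps = 0.504 Mbps.
Total bitrate: 6.39 + 0.504 = 6.894 Mbps.
Stream data: 6.894 Mbps × 10080 s = 69491.5 Mb.
69,492 Mb ÷ 8 = 8,686 MB → 8.686 GB.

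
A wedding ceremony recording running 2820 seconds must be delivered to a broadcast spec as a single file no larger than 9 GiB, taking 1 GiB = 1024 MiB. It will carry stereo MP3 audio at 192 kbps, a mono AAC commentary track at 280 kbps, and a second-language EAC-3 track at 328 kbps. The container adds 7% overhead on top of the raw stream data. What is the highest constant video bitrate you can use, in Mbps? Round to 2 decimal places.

24.82 Mbps

Budget: 9 GiB = 77309.4 Mb.
Stream payload after overhead: 77309.4 / 1.07 = 72251.8 Mb.
Total bitrate budget: 72251.8 Mb / 2820 s = 25.621 Mbps.
Audio total: 192 + 280 + 328 = 800 kbps = 0.800 Mbps.
Video: 25.621 − 0.800 = 24.821 Mbps.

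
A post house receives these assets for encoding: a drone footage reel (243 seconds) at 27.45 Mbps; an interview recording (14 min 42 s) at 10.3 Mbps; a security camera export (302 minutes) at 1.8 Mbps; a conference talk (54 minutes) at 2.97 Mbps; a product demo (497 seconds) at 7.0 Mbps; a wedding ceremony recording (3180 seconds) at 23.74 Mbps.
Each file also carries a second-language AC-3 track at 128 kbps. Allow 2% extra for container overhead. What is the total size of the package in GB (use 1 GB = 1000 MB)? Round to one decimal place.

Audio: 128 kbps = 0.128 Mbps.
drone footage reel: 27.578 Mbps × 243 s × 1.02 = 6835.5 Mb
interview recording: 10.428 Mbps × 882 s × 1.02 = 9381.4 Mb
security camera export: 1.928 Mbps × 18120 s × 1.02 = 35634.1 Mb
conference talk: 3.098 Mbps × 3240 s × 1.02 = 10238.3 Mb
product demo: 7.128 Mbps × 497 s × 1.02 = 3613.5 Mb
wedding ceremony recording: 23.868 Mbps × 3180 s × 1.02 = 77418.2 Mb
Total: 143121.0 Mb = 17890.1 MB.
= 17.89 GB.

17.9 GB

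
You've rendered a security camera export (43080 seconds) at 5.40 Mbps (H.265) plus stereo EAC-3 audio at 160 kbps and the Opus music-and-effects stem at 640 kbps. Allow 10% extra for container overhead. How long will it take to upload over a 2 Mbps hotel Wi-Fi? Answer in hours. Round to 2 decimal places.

Audio total: 160 + 640 = 800 kbps = 0.800 Mbps.
Total bitrate: 6.200 Mbps.
File: 6.200 Mbps × 43080 s = 267096.0 Mb.
With 10% container overhead: ×1.10. → 293805.6 Mb.
At 2 Mbps: 293805.6 / 2 = 146902.8 s ≈ 40.8 hours.

40.81 hours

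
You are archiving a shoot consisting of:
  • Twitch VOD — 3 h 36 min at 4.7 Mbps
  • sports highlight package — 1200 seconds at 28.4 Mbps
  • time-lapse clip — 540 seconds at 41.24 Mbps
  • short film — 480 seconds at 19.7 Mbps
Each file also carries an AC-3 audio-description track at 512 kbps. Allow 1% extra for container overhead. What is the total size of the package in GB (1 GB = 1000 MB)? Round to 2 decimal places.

Audio: 512 kbps = 0.512 Mbps.
Twitch VOD: 5.212 Mbps × 12960 s × 1.01 = 68223.0 Mb
sports highlight package: 28.912 Mbps × 1200 s × 1.01 = 35041.3 Mb
time-lapse clip: 41.752 Mbps × 540 s × 1.01 = 22771.5 Mb
short film: 20.212 Mbps × 480 s × 1.01 = 9798.8 Mb
Total: 135834.7 Mb = 16979.3 MB.
= 16.98 GB.

16.98 GB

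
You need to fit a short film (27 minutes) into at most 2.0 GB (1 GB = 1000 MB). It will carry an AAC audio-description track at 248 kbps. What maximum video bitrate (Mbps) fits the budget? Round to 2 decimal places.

9.63 Mbps

Budget: 2.0 GB = 16000.0 Mb.
27 min = 1620 s
Total bitrate budget: 16000.0 Mb / 1620 s = 9.877 Mbps.
Audio: 248 kbps = 0.248 Mbps.
Video: 9.877 − 0.248 = 9.629 Mbps.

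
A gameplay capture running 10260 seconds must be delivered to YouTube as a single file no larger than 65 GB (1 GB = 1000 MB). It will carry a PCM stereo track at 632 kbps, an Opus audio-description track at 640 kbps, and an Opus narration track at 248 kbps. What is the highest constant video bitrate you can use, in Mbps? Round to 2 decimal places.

Budget: 65 GB = 520000.0 Mb.
Total bitrate budget: 520000.0 Mb / 10260 s = 50.682 Mbps.
Audio total: 632 + 640 + 248 = 1520 kbps = 1.520 Mbps.
Video: 50.682 − 1.520 = 49.162 Mbps.

49.16 Mbps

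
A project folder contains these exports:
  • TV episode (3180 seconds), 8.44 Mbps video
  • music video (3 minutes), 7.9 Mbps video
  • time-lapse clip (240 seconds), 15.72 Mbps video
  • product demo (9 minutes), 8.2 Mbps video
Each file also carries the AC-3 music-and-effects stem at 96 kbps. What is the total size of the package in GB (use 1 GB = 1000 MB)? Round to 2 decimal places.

4.61 GB

Audio: 96 kbps = 0.096 Mbps.
TV episode: 8.536 Mbps × 3180 s = 27144.5 Mb
music video: 7.996 Mbps × 180 s = 1439.3 Mb
time-lapse clip: 15.816 Mbps × 240 s = 3795.8 Mb
product demo: 8.296 Mbps × 540 s = 4479.8 Mb
Total: 36859.4 Mb = 4607.4 MB.
= 4.607 GB.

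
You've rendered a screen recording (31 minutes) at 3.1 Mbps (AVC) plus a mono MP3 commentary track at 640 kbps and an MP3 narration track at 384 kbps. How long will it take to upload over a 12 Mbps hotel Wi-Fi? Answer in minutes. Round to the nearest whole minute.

31 min = 1860 s
Audio total: 640 + 384 = 1024 kbps = 1.024 Mbps.
Total bitrate: 4.124 Mbps.
File: 4.124 Mbps × 1860 s = 7670.6 Mb.
At 12 Mbps: 7670.6 / 12 = 639.2 s ≈ 10.7 minutes.

11 minutes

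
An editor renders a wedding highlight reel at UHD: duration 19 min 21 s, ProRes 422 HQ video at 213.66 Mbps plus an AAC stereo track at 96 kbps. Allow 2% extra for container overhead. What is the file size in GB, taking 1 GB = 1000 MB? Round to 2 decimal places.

19 min 21 s = 1161 s
Audio: 96 kbps = 0.096 Mbps.
Total bitrate: 213.66 + 0.096 = 213.756 Mbps.
Stream data: 213.756 Mbps × 1161 s = 248170.7 Mb.
With 2% container overhead: ×1.02.
253,134 Mb ÷ 8 = 31,642 MB → 31.64 GB.

31.64 GB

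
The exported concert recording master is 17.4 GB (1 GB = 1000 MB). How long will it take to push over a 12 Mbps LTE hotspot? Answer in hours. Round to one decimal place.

File: 17.4 GB = 139200.0 Mb.
At 12 Mbps: 139200.0 / 12 = 11600.0 s ≈ 3.22 hours.

3.2 hours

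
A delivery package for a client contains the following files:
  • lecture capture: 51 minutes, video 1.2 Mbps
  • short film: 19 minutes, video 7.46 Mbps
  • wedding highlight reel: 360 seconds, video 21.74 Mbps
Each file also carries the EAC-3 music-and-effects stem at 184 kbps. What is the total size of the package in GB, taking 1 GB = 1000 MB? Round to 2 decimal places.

Audio: 184 kbps = 0.184 Mbps.
lecture capture: 1.384 Mbps × 3060 s = 4235.0 Mb
short film: 7.644 Mbps × 1140 s = 8714.2 Mb
wedding highlight reel: 21.924 Mbps × 360 s = 7892.6 Mb
Total: 20841.8 Mb = 2605.2 MB.
= 2.605 GB.

2.61 GB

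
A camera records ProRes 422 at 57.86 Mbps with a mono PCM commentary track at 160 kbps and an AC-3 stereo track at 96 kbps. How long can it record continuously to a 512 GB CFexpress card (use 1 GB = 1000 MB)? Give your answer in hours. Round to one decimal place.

Audio total: 160 + 96 = 256 kbps = 0.256 Mbps.
Total bitrate: 57.86 + 0.256 = 58.116 Mbps.
Capacity: 512 GB = 4,096,000 Mb.
Recording time: 4,096,000 / 58.116 = 70,480 s ≈ 19.6 hours.

19.6 hours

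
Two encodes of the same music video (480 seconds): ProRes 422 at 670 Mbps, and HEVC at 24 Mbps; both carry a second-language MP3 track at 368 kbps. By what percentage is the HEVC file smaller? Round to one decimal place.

Audio: 368 kbps = 0.368 Mbps.
ProRes 422: 670.368 Mbps × 480 s = 321776.6 Mb = 40.222 GB.
HEVC: 24.368 Mbps × 480 s = 11696.6 Mb = 1.462 GB.
Reduction: (1 − 1.462/40.222) × 100 = 96.36%.

96.4%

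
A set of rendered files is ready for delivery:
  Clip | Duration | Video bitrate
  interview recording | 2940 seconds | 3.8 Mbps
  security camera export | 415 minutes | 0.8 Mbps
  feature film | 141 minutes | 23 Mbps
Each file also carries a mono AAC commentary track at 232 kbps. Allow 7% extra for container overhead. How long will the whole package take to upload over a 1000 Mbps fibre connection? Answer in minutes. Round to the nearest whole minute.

Audio: 232 kbps = 0.232 Mbps.
interview recording: 4.032 Mbps × 2940 s × 1.07 = 12683.9 Mb
security camera export: 1.032 Mbps × 24900 s × 1.07 = 27495.6 Mb
feature film: 23.232 Mbps × 8460 s × 1.07 = 210300.7 Mb
Total: 250480.2 Mb = 31310.0 MB.
At 1000 Mbps: 250480.2 / 1000 = 250 s ≈ 4.17 minutes.

4 minutes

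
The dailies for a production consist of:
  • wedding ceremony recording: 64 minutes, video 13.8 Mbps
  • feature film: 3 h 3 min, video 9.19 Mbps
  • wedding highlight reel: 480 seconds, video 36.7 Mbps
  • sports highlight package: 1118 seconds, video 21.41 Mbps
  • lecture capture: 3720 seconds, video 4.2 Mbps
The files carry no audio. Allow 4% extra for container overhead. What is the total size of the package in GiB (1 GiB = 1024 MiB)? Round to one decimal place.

wedding ceremony recording: 13.800 Mbps × 3840 s × 1.04 = 55111.7 Mb
feature film: 9.190 Mbps × 10980 s × 1.04 = 104942.4 Mb
wedding highlight reel: 36.700 Mbps × 480 s × 1.04 = 18320.6 Mb
sports highlight package: 21.410 Mbps × 1118 s × 1.04 = 24893.8 Mb
lecture capture: 4.200 Mbps × 3720 s × 1.04 = 16249.0 Mb
Total: 219517.6 Mb = 27439.7 MB.
= 25.56 GiB.

25.6 GiB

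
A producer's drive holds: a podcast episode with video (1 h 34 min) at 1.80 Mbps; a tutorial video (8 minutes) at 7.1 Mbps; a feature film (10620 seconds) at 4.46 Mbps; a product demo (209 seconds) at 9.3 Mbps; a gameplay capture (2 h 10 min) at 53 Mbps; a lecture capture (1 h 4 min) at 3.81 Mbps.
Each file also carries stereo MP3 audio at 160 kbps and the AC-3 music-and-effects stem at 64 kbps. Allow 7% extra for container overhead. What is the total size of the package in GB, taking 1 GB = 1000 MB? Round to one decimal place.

66.5 GB

Audio total: 160 + 64 = 224 kbps = 0.224 Mbps.
podcast episode with video: 2.024 Mbps × 5640 s × 1.07 = 12214.4 Mb
tutorial video: 7.324 Mbps × 480 s × 1.07 = 3761.6 Mb
feature film: 4.684 Mbps × 10620 s × 1.07 = 53226.2 Mb
product demo: 9.524 Mbps × 209 s × 1.07 = 2129.9 Mb
gameplay capture: 53.224 Mbps × 7800 s × 1.07 = 444207.5 Mb
lecture capture: 4.034 Mbps × 3840 s × 1.07 = 16574.9 Mb
Total: 532114.5 Mb = 66514.3 MB.
= 66.51 GB.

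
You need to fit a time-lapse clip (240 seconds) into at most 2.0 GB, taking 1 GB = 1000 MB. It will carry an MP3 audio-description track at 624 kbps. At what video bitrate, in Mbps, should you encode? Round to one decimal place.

Budget: 2.0 GB = 16000.0 Mb.
Total bitrate budget: 16000.0 Mb / 240 s = 66.667 Mbps.
Audio: 624 kbps = 0.624 Mbps.
Video: 66.667 − 0.624 = 66.043 Mbps.

66.0 Mbps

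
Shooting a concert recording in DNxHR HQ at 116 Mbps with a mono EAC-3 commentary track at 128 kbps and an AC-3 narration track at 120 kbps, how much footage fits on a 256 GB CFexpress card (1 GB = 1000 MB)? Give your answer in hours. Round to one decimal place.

Audio total: 128 + 120 = 248 kbps = 0.248 Mbps.
Total bitrate: 116 + 0.248 = 116.248 Mbps.
Capacity: 256 GB = 2,048,000 Mb.
Recording time: 2,048,000 / 116.248 = 17,618 s ≈ 4.89 hours.

4.9 hours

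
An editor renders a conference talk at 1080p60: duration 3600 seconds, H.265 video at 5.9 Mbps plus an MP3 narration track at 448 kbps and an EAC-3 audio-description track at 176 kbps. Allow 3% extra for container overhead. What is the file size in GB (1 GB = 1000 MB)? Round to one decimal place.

Audio total: 448 + 176 = 624 kbps = 0.624 Mbps.
Total bitrate: 5.9 + 0.624 = 6.524 Mbps.
Stream data: 6.524 Mbps × 3600 s = 23486.4 Mb.
With 3% container overhead: ×1.03.
24,191 Mb ÷ 8 = 3,024 MB → 3.024 GB.

3.0 GB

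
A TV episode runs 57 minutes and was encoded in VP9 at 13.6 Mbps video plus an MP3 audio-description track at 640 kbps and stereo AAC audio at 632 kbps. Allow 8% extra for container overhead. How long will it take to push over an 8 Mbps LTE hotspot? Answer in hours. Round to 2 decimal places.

57 min = 3420 s
Audio total: 640 + 632 = 1272 kbps = 1.272 Mbps.
Total bitrate: 14.872 Mbps.
File: 14.872 Mbps × 3420 s = 50862.2 Mb.
With 8% container overhead: ×1.08. → 54931.2 Mb.
At 8 Mbps: 54931.2 / 8 = 6866.4 s ≈ 1.91 hours.

1.91 hours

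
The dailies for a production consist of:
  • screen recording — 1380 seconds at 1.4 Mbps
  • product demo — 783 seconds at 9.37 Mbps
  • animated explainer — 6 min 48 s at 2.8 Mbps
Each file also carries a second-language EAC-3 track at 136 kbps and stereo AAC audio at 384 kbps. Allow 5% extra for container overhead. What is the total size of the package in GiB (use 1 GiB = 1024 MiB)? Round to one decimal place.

Audio total: 136 + 384 = 520 kbps = 0.520 Mbps.
screen recording: 1.920 Mbps × 1380 s × 1.05 = 2782.1 Mb
product demo: 9.890 Mbps × 783 s × 1.05 = 8131.1 Mb
animated explainer: 3.320 Mbps × 408 s × 1.05 = 1422.3 Mb
Total: 12335.4 Mb = 1541.9 MB.
= 1.436 GiB.

1.4 GiB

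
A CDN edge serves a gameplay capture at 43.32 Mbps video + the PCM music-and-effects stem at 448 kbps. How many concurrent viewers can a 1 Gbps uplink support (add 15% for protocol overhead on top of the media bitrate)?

Audio: 448 kbps = 0.448 Mbps.
Per-viewer media rate: 43.768 Mbps.
On the wire with 15% overhead: 50.333 Mbps.
1 Gbps = 1,000 Mbps; 1,000 / 50.333 = 19.87 → 19 viewers.

19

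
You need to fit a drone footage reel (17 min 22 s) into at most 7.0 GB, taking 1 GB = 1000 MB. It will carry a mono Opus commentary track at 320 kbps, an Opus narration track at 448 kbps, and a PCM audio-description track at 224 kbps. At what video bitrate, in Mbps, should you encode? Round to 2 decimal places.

Budget: 7.0 GB = 56000.0 Mb.
17 min 22 s = 1042 s
Total bitrate budget: 56000.0 Mb / 1042 s = 53.743 Mbps.
Audio total: 320 + 448 + 224 = 992 kbps = 0.992 Mbps.
Video: 53.743 − 0.992 = 52.751 Mbps.

52.75 Mbps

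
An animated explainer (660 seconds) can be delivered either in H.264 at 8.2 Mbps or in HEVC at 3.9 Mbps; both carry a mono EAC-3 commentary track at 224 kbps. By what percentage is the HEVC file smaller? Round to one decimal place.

Audio: 224 kbps = 0.224 Mbps.
H.264: 8.424 Mbps × 660 s = 5559.8 Mb = 0.695 GB.
HEVC: 4.124 Mbps × 660 s = 2721.8 Mb = 0.340 GB.
Reduction: (1 − 0.340/0.695) × 100 = 51.04%.

51.0%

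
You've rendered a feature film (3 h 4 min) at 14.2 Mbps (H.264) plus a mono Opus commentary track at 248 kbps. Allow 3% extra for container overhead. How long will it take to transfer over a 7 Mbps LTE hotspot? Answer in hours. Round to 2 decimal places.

6.52 hours

3 h 4 min = 184 min = 11040 s
Audio: 248 kbps = 0.248 Mbps.
Total bitrate: 14.448 Mbps.
File: 14.448 Mbps × 11040 s = 159505.9 Mb.
With 3% container overhead: ×1.03. → 164291.1 Mb.
At 7 Mbps: 164291.1 / 7 = 23470.2 s ≈ 6.52 hours.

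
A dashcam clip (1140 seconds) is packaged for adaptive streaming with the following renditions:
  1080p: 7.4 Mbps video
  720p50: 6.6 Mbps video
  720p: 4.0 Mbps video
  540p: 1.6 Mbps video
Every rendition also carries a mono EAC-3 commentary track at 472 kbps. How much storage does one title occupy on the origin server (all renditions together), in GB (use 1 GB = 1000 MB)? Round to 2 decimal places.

3.06 GB

Audio: 472 kbps = 0.472 Mbps.
Sum of rendition bitrates: (7.4+0.472) + (6.6+0.472) + (4.0+0.472) + (1.6+0.472) = 21.488 Mbps.
× 1140 s = 24,496 Mb = 3,062 MB = 3.062 GB.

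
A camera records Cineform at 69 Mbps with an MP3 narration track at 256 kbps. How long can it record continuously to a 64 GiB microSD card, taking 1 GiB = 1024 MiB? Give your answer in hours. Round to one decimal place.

Audio: 256 kbps = 0.256 Mbps.
Total bitrate: 69 + 0.256 = 69.256 Mbps.
Capacity: 64 GiB = 549,756 Mb.
Recording time: 549,756 / 69.256 = 7,938 s ≈ 2.21 hours.

2.2 hours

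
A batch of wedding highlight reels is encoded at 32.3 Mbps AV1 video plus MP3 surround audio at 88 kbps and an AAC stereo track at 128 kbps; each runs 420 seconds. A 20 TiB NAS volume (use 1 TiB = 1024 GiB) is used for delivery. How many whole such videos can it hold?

12881

Audio total: 88 + 128 = 216 kbps = 0.216 Mbps.
Total bitrate: 32.516 Mbps.
Per item: 32.516 Mbps × 420 s = 13,657 Mb = 1,707 MB.
Capacity: 20 TiB = 175,921,860 Mb; 12881.71 items → 12881 complete.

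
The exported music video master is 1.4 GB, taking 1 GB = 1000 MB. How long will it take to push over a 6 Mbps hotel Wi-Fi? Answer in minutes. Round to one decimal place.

File: 1.4 GB = 11200.0 Mb.
At 6 Mbps: 11200.0 / 6 = 1866.7 s ≈ 31.1 minutes.

31.1 minutes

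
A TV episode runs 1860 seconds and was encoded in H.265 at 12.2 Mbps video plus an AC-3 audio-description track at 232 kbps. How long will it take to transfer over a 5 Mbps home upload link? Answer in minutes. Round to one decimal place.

Audio: 232 kbps = 0.232 Mbps.
Total bitrate: 12.432 Mbps.
File: 12.432 Mbps × 1860 s = 23123.5 Mb.
At 5 Mbps: 23123.5 / 5 = 4624.7 s ≈ 77.1 minutes.

77.1 minutes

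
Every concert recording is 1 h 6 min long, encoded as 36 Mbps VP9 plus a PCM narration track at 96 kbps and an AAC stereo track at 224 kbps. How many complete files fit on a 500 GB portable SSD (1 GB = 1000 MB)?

27

1 h 6 min = 66 min = 3960 s
Audio total: 96 + 224 = 320 kbps = 0.320 Mbps.
Total bitrate: 36.320 Mbps.
Per item: 36.320 Mbps × 3960 s = 143,827 Mb = 17,978 MB.
Capacity: 500 GB = 4,000,000 Mb; 27.81 items → 27 complete.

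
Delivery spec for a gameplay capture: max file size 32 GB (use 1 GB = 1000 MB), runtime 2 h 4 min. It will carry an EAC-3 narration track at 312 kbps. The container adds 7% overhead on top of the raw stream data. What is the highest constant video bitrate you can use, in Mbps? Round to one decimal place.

31.8 Mbps

Budget: 32 GB = 256000.0 Mb.
Stream payload after overhead: 256000.0 / 1.07 = 239252.3 Mb.
2 h 4 min = 124 min = 7440 s
Total bitrate budget: 239252.3 Mb / 7440 s = 32.158 Mbps.
Audio: 312 kbps = 0.312 Mbps.
Video: 32.158 − 0.312 = 31.846 Mbps.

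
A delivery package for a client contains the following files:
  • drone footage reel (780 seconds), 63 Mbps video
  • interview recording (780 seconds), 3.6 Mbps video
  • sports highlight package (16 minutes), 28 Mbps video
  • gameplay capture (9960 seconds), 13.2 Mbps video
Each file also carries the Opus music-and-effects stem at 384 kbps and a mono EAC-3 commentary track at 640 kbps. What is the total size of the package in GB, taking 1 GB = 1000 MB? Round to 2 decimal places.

27.88 GB

Audio total: 384 + 640 = 1024 kbps = 1.024 Mbps.
drone footage reel: 64.024 Mbps × 780 s = 49938.7 Mb
interview recording: 4.624 Mbps × 780 s = 3606.7 Mb
sports highlight package: 29.024 Mbps × 960 s = 27863.0 Mb
gameplay capture: 14.224 Mbps × 9960 s = 141671.0 Mb
Total: 223079.5 Mb = 27884.9 MB.
= 27.88 GB.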